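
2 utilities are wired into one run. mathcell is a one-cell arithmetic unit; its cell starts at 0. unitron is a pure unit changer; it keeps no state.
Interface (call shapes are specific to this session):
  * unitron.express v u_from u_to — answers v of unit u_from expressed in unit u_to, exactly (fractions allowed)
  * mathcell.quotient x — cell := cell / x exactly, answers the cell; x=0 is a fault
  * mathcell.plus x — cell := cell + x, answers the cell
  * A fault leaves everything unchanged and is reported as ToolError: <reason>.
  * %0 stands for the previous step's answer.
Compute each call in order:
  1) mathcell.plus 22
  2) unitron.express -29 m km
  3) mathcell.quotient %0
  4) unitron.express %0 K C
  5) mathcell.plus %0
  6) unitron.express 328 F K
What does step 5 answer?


I run mathcell.plus(x: 22): 22.
I call unitron.express(v: -29, u_from: m, u_to: km), which returns -29/1000.
I try mathcell.quotient(x: %0), yielding -22000/29.
Then unitron.express(v: %0, u_from: K, u_to: C), and get -598427/580.
Next I call mathcell.plus(x: %0), and see -1038427/580.
I use unitron.express(v: 328, u_from: F, u_to: K), — result: 78767/180.

Answer: -1038427/580


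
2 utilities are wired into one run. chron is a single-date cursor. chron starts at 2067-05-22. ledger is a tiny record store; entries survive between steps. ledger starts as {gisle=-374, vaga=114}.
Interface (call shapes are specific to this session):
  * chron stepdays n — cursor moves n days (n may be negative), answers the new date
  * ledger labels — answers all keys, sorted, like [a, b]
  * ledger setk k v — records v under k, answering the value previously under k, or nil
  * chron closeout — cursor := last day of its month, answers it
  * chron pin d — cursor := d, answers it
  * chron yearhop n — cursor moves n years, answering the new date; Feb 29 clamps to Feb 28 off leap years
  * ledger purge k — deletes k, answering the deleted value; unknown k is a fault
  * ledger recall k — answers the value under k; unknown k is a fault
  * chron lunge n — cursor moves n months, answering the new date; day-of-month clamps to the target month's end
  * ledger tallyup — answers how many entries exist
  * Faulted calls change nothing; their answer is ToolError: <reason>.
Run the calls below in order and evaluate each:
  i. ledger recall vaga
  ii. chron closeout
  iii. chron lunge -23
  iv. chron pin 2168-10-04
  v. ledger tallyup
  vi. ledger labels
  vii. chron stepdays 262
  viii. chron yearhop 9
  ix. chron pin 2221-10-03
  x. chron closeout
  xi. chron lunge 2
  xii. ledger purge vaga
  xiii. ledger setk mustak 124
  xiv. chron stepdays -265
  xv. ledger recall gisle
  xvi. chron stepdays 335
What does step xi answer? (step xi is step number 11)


-- 1. ledger recall(k='vaga') ~> 114
-- 2. chron closeout() ~> 2067-05-31
-- 3. chron lunge(n='-23') ~> 2065-06-30
-- 4. chron pin(d='2168-10-04') ~> 2168-10-04
-- 5. ledger tallyup() ~> 2
-- 6. ledger labels() ~> [gisle, vaga]
-- 7. chron stepdays(n='262') ~> 2169-06-23
-- 8. chron yearhop(n='9') ~> 2178-06-23
-- 9. chron pin(d='2221-10-03') ~> 2221-10-03
-- 10. chron closeout() ~> 2221-10-31
-- 11. chron lunge(n='2') ~> 2221-12-31
-- 12. ledger purge(k='vaga') ~> 114
-- 13. ledger setk(k='mustak', v='124') ~> nil
-- 14. chron stepdays(n='-265') ~> 2221-04-10
-- 15. ledger recall(k='gisle') ~> -374
-- 16. chron stepdays(n='335') ~> 2222-03-11

Answer: 2221-12-31


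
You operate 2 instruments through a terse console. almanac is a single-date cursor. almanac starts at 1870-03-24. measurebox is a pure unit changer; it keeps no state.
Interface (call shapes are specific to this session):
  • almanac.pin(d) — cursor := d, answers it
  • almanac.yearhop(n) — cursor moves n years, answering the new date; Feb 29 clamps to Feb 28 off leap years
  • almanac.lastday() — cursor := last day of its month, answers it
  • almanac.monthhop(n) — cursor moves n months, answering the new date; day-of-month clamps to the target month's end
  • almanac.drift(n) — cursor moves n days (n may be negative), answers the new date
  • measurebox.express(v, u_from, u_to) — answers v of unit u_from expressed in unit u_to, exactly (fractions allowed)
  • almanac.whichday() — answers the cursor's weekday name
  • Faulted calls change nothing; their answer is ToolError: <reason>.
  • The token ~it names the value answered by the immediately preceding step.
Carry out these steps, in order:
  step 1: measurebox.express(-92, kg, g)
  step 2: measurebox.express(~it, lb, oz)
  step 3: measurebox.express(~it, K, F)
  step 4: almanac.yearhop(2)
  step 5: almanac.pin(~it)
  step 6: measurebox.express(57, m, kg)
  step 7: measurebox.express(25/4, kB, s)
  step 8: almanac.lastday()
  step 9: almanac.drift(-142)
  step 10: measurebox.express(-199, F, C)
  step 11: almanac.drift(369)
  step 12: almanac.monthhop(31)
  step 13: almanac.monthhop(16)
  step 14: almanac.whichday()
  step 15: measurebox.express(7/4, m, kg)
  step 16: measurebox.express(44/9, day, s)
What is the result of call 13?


[in] express v→-92 u_from→kg u_to→g
[out] -92000
[in] express v→~it u_from→lb u_to→oz
[out] -1472000
[in] express v→~it u_from→K u_to→F
[out] -265005967/100
[in] yearhop n→2
[out] 1872-03-24
[in] pin d→~it
[out] 1872-03-24
[in] express v→57 u_from→m u_to→kg
[out] ToolError: incompatible units
[in] express v→25/4 u_from→kB u_to→s
[out] ToolError: incompatible units
[in] lastday
[out] 1872-03-31
[in] drift n→-142
[out] 1871-11-10
[in] express v→-199 u_from→F u_to→C
[out] -385/3
[in] drift n→369
[out] 1872-11-13
[in] monthhop n→31
[out] 1875-06-13
[in] monthhop n→16
[out] 1876-10-13
[in] whichday
[out] Friday
[in] express v→7/4 u_from→m u_to→kg
[out] ToolError: incompatible units
[in] express v→44/9 u_from→day u_to→s
[out] 422400

Answer: 1876-10-13


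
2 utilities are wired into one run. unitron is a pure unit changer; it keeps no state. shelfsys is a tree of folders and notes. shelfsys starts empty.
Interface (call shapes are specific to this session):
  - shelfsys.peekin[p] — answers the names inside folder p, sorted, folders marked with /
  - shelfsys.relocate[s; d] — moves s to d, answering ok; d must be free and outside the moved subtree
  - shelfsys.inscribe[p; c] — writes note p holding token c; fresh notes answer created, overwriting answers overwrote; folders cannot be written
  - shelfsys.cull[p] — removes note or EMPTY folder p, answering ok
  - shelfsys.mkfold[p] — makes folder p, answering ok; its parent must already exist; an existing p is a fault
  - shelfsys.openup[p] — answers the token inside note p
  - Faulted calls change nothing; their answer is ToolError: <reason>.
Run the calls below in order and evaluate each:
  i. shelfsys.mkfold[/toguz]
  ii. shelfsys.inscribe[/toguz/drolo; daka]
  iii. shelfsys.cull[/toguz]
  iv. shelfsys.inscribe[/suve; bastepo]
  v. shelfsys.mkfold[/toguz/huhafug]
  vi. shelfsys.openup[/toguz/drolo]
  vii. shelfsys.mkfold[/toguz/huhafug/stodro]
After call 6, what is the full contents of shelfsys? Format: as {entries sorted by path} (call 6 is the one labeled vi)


$ shelfsys.mkfold p='/toguz'
:: ok
$ shelfsys.inscribe p='/toguz/drolo' c='daka'
:: created
$ shelfsys.cull p='/toguz'
:: ToolError: not empty
$ shelfsys.inscribe p='/suve' c='bastepo'
:: created
$ shelfsys.mkfold p='/toguz/huhafug'
:: ok
$ shelfsys.openup p='/toguz/drolo'
:: daka
$ shelfsys.mkfold p='/toguz/huhafug/stodro'
:: ok

Answer: {suve=bastepo, toguz/, toguz/drolo=daka, toguz/huhafug/}


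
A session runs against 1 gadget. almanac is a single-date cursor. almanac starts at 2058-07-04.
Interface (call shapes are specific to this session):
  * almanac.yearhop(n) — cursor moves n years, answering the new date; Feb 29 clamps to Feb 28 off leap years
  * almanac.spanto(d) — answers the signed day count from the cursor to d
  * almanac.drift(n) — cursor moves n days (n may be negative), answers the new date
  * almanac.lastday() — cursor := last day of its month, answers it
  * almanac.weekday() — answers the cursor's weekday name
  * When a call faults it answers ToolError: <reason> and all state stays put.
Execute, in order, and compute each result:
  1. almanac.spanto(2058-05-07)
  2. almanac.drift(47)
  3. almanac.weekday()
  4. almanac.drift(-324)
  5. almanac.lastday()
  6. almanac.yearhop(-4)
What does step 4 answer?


Answer: 2057-09-30

Derivation:
Step: spanto[d: 2058-05-07]
Result: -58
Step: drift[n: 47]
Result: 2058-08-20
Step: weekday[]
Result: Tuesday
Step: drift[n: -324]
Result: 2057-09-30
Step: lastday[]
Result: 2057-09-30
Step: yearhop[n: -4]
Result: 2053-09-30


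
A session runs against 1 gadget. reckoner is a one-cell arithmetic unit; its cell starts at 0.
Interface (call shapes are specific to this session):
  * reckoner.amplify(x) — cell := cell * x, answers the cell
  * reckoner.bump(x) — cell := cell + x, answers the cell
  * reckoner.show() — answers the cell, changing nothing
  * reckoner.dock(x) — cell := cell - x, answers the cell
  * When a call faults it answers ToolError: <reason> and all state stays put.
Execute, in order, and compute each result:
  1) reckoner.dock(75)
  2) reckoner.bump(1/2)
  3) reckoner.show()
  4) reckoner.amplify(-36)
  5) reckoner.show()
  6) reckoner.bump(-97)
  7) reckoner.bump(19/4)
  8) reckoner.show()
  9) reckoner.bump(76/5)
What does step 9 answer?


Answer: 52099/20

Derivation:
>> reckoner.dock(x=75)
<< -75
>> reckoner.bump(x=1/2)
<< -149/2
>> reckoner.show()
<< -149/2
>> reckoner.amplify(x=-36)
<< 2682
>> reckoner.show()
<< 2682
>> reckoner.bump(x=-97)
<< 2585
>> reckoner.bump(x=19/4)
<< 10359/4
>> reckoner.show()
<< 10359/4
>> reckoner.bump(x=76/5)
<< 52099/20


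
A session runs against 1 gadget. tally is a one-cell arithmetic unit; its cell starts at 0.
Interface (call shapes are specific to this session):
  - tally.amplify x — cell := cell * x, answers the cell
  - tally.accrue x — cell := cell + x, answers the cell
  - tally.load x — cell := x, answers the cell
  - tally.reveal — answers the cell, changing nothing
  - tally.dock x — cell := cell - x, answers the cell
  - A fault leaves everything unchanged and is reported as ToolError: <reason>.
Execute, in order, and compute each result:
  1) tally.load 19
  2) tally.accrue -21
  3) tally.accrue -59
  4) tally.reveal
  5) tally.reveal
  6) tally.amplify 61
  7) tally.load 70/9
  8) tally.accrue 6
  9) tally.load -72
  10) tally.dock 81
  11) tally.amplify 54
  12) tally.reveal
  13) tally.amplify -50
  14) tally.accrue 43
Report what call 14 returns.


! 1. load(x=19) == 19
! 2. accrue(x=-21) == -2
! 3. accrue(x=-59) == -61
! 4. reveal() == -61
! 5. reveal() == -61
! 6. amplify(x=61) == -3721
! 7. load(x=70/9) == 70/9
! 8. accrue(x=6) == 124/9
! 9. load(x=-72) == -72
! 10. dock(x=81) == -153
! 11. amplify(x=54) == -8262
! 12. reveal() == -8262
! 13. amplify(x=-50) == 413100
! 14. accrue(x=43) == 413143

Answer: 413143


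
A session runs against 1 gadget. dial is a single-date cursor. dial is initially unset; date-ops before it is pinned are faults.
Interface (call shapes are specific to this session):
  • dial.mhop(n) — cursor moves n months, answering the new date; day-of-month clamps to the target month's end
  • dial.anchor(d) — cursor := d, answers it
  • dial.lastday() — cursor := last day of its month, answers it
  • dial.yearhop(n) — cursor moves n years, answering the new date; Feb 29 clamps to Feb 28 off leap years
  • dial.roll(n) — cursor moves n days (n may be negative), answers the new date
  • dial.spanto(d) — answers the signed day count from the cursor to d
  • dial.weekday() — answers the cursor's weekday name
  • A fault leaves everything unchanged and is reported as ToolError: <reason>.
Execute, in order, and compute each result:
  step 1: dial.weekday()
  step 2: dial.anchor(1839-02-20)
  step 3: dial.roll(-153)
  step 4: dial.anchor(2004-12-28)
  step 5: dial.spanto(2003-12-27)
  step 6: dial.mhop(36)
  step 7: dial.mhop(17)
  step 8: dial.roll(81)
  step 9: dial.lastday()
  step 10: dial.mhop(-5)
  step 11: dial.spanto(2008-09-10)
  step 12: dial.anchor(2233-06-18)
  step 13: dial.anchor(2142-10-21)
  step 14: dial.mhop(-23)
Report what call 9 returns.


Answer: 2009-08-31

Derivation:
-> dial.weekday()
<- ToolError: no date set
-> dial.anchor(d: 1839-02-20)
<- 1839-02-20
-> dial.roll(n: -153)
<- 1838-09-20
-> dial.anchor(d: 2004-12-28)
<- 2004-12-28
-> dial.spanto(d: 2003-12-27)
<- -367
-> dial.mhop(n: 36)
<- 2007-12-28
-> dial.mhop(n: 17)
<- 2009-05-28
-> dial.roll(n: 81)
<- 2009-08-17
-> dial.lastday()
<- 2009-08-31
-> dial.mhop(n: -5)
<- 2009-03-31
-> dial.spanto(d: 2008-09-10)
<- -202
-> dial.anchor(d: 2233-06-18)
<- 2233-06-18
-> dial.anchor(d: 2142-10-21)
<- 2142-10-21
-> dial.mhop(n: -23)
<- 2140-11-21


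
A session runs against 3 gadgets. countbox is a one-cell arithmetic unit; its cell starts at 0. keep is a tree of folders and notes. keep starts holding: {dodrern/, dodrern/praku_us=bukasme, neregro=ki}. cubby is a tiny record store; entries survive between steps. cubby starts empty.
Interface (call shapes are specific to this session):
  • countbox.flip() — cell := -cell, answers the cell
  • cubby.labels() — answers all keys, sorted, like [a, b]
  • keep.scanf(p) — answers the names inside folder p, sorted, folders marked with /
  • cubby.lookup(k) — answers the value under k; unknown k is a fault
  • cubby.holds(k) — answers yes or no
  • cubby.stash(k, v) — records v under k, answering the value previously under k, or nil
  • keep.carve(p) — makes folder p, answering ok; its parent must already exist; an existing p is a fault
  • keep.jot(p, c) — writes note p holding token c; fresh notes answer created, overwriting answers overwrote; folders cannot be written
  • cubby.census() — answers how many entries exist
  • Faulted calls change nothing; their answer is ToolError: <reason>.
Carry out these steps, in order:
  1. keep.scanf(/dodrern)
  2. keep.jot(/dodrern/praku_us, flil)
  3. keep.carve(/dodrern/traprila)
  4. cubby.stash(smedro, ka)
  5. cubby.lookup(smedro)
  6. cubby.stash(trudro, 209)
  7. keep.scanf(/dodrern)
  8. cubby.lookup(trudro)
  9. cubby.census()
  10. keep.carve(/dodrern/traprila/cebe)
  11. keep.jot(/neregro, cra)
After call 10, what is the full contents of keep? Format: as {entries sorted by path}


Answer: {dodrern/, dodrern/praku_us=flil, dodrern/traprila/, dodrern/traprila/cebe/, neregro=ki}

Derivation:
>> keep.scanf(/dodrern)
<< [praku_us]
>> keep.jot(/dodrern/praku_us, flil)
<< overwrote
>> keep.carve(/dodrern/traprila)
<< ok
>> cubby.stash(smedro, ka)
<< nil
>> cubby.lookup(smedro)
<< ka
>> cubby.stash(trudro, 209)
<< nil
>> keep.scanf(/dodrern)
<< [praku_us, traprila/]
>> cubby.lookup(trudro)
<< 209
>> cubby.census()
<< 2
>> keep.carve(/dodrern/traprila/cebe)
<< ok
>> keep.jot(/neregro, cra)
<< overwrote


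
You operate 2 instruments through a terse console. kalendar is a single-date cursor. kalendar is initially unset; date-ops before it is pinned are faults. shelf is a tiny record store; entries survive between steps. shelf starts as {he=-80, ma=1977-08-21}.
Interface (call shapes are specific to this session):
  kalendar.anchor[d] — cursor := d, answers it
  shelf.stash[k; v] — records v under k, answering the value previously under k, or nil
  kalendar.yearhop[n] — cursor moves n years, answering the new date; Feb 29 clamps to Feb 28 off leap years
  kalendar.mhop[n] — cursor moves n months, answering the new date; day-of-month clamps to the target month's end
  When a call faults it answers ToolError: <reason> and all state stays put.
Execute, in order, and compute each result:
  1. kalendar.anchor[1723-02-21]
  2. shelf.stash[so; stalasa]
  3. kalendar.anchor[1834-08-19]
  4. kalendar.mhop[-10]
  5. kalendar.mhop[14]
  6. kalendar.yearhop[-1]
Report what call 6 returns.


==> anchor(d: 1723-02-21)
<== 1723-02-21
==> stash(k: so, v: stalasa)
<== nil
==> anchor(d: 1834-08-19)
<== 1834-08-19
==> mhop(n: -10)
<== 1833-10-19
==> mhop(n: 14)
<== 1834-12-19
==> yearhop(n: -1)
<== 1833-12-19

Answer: 1833-12-19


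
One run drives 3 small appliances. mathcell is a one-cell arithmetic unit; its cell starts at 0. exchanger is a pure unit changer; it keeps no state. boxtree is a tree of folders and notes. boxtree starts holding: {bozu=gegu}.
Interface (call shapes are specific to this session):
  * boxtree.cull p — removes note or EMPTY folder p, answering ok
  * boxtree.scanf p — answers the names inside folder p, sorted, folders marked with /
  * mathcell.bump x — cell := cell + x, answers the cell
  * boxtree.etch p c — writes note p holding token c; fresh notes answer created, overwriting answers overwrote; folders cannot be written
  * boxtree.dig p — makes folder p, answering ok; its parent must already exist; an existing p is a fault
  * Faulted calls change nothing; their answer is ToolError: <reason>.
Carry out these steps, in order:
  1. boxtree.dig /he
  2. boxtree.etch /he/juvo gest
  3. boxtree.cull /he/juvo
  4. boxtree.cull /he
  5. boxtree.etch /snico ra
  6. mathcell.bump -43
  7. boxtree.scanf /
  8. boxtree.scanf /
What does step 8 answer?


Answer: [bozu, snico]

Derivation:
I use dig on p='/he', → ok.
I call etch on p='/he/juvo', c='gest', yielding created.
I try cull on p='/he/juvo', yielding ok.
Next I call cull on p='/he', yielding ok.
Invoking etch on p='/snico', c='ra', and get created.
I invoke bump on x='-43', giving -43.
I try scanf on p='/', and get [bozu, snico].
I invoke scanf on p='/', yielding [bozu, snico].


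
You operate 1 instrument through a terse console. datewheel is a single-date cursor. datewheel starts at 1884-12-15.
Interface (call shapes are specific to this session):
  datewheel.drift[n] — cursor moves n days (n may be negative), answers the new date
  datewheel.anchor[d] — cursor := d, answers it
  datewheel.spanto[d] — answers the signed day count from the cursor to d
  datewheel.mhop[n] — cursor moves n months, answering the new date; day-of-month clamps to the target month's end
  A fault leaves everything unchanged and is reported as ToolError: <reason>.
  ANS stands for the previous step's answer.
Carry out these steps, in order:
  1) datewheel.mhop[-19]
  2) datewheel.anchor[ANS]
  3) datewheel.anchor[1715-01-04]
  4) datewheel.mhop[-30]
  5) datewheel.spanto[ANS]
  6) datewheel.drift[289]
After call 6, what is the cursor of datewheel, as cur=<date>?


Answer: cur=1713-04-19

Derivation:
==> mhop(n→-19)
<== 1883-05-15
==> anchor(d→ANS)
<== 1883-05-15
==> anchor(d→1715-01-04)
<== 1715-01-04
==> mhop(n→-30)
<== 1712-07-04
==> spanto(d→ANS)
<== 0
==> drift(n→289)
<== 1713-04-19


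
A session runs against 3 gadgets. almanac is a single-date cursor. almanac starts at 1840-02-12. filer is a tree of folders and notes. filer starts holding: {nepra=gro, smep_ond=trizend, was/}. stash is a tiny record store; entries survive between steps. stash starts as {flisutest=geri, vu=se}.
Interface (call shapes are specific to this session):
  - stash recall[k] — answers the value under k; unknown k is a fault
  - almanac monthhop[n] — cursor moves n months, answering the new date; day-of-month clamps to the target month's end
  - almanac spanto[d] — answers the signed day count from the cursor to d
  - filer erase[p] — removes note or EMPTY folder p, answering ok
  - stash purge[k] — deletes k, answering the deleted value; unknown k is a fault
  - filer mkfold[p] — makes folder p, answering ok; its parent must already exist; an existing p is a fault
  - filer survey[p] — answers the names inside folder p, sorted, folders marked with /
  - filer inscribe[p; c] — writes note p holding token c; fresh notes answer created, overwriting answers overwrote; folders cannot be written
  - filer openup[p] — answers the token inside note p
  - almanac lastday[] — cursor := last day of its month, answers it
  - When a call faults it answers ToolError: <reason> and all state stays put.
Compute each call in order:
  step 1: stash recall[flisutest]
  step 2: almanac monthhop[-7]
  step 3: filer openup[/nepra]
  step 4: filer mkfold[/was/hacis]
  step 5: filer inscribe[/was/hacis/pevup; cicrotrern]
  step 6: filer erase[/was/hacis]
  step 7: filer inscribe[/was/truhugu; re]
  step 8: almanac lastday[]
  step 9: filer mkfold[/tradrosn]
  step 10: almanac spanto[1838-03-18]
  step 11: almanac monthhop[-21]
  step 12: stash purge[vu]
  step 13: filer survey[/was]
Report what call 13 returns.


CALL stash recall[k: flisutest]
RET  geri
CALL almanac monthhop[n: -7]
RET  1839-07-12
CALL filer openup[p: /nepra]
RET  gro
CALL filer mkfold[p: /was/hacis]
RET  ok
CALL filer inscribe[p: /was/hacis/pevup; c: cicrotrern]
RET  created
CALL filer erase[p: /was/hacis]
RET  ToolError: not empty
CALL filer inscribe[p: /was/truhugu; c: re]
RET  created
CALL almanac lastday[]
RET  1839-07-31
CALL filer mkfold[p: /tradrosn]
RET  ok
CALL almanac spanto[d: 1838-03-18]
RET  -500
CALL almanac monthhop[n: -21]
RET  1837-10-31
CALL stash purge[k: vu]
RET  se
CALL filer survey[p: /was]
RET  [hacis/, truhugu]

Answer: [hacis/, truhugu]


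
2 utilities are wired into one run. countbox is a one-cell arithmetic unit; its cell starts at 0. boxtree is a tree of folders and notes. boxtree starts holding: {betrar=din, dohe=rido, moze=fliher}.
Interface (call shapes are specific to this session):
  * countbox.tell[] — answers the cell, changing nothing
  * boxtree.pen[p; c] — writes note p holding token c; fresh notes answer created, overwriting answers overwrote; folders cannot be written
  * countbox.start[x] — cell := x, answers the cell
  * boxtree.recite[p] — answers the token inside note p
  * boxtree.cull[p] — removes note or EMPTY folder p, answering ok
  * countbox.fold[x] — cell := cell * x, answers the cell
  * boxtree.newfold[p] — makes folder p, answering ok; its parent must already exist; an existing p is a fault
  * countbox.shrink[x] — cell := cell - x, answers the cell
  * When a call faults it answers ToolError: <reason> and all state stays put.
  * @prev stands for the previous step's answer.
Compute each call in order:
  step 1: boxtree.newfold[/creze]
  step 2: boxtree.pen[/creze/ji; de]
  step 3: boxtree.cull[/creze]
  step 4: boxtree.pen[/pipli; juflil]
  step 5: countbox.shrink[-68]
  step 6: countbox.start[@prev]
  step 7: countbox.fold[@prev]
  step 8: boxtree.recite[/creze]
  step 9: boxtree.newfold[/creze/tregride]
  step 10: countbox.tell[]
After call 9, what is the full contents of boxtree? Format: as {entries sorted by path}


Answer: {betrar=din, creze/, creze/ji=de, creze/tregride/, dohe=rido, moze=fliher, pipli=juflil}

Derivation:
>>> newfold p=/creze
  ok
>>> pen p=/creze/ji c=de
  created
>>> cull p=/creze
  ToolError: not empty
>>> pen p=/pipli c=juflil
  created
>>> shrink x=-68
  68
>>> start x=@prev
  68
>>> fold x=@prev
  4624
>>> recite p=/creze
  ToolError: is a directory
>>> newfold p=/creze/tregride
  ok
>>> tell
  4624


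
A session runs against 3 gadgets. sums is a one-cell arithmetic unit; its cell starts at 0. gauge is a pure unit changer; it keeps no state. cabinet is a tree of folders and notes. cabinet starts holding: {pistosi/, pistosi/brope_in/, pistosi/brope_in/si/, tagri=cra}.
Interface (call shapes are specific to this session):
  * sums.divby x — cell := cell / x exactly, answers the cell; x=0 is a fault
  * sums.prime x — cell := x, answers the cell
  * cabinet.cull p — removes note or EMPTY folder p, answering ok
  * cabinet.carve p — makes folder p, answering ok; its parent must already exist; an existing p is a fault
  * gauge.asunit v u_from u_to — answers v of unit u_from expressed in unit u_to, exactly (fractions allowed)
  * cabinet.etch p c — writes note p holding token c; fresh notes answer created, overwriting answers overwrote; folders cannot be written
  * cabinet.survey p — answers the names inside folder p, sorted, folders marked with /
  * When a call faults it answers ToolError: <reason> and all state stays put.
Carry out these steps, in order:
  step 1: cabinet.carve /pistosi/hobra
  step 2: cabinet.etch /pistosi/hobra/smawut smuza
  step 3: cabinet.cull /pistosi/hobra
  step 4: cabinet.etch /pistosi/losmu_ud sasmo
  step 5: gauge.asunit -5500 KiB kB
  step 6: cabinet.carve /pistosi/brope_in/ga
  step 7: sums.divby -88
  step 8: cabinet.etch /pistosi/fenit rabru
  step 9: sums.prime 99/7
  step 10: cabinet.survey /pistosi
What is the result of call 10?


·→ carve(p: /pistosi/hobra)
·← ok
·→ etch(p: /pistosi/hobra/smawut, c: smuza)
·← created
·→ cull(p: /pistosi/hobra)
·← ToolError: not empty
·→ etch(p: /pistosi/losmu_ud, c: sasmo)
·← created
·→ asunit(v: -5500, u_from: KiB, u_to: kB)
·← -5632
·→ carve(p: /pistosi/brope_in/ga)
·← ok
·→ divby(x: -88)
·← 0
·→ etch(p: /pistosi/fenit, c: rabru)
·← created
·→ prime(x: 99/7)
·← 99/7
·→ survey(p: /pistosi)
·← [brope_in/, fenit, hobra/, losmu_ud]

Answer: [brope_in/, fenit, hobra/, losmu_ud]


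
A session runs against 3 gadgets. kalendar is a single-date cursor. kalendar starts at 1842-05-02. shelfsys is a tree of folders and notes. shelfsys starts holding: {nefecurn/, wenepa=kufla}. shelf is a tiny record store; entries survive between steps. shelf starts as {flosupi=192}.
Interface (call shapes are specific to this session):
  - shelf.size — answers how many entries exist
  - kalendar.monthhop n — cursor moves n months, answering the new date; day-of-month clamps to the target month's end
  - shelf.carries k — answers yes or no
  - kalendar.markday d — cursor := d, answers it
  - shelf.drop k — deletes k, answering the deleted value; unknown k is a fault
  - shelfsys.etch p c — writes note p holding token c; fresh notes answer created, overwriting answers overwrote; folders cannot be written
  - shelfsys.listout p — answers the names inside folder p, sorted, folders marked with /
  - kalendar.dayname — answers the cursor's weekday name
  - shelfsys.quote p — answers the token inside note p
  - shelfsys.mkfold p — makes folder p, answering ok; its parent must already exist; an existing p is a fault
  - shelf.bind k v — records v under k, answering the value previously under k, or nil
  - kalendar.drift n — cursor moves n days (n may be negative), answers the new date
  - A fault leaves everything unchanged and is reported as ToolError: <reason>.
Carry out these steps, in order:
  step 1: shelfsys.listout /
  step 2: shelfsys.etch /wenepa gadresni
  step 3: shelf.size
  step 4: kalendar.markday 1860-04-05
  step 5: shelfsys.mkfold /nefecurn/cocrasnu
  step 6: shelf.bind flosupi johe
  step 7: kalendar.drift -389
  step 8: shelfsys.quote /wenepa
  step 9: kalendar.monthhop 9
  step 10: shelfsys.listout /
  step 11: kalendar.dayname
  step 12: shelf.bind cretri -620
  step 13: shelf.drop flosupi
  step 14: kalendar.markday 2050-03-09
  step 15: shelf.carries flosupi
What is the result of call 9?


→ listout(/)
← [nefecurn/, wenepa]
→ etch(/wenepa, gadresni)
← overwrote
→ size()
← 1
→ markday(1860-04-05)
← 1860-04-05
→ mkfold(/nefecurn/cocrasnu)
← ok
→ bind(flosupi, johe)
← 192
→ drift(-389)
← 1859-03-13
→ quote(/wenepa)
← gadresni
→ monthhop(9)
← 1859-12-13
→ listout(/)
← [nefecurn/, wenepa]
→ dayname()
← Tuesday
→ bind(cretri, -620)
← nil
→ drop(flosupi)
← johe
→ markday(2050-03-09)
← 2050-03-09
→ carries(flosupi)
← no

Answer: 1859-12-13


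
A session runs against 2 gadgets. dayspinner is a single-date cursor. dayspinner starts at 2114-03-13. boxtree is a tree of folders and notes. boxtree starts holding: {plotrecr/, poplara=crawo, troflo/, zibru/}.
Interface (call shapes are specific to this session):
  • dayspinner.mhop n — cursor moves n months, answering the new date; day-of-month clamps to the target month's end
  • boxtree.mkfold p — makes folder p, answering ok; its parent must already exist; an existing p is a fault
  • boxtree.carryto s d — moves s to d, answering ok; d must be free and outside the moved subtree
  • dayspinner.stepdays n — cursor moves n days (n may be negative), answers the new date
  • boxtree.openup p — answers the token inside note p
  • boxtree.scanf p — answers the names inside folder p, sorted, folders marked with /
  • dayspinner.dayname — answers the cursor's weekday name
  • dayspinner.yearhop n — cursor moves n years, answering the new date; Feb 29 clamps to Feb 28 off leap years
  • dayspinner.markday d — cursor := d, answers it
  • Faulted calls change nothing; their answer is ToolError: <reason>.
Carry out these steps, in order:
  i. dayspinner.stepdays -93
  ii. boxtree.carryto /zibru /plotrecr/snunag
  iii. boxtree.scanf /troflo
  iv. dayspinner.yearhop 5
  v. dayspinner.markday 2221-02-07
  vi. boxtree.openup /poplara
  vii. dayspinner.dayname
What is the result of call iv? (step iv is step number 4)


Answer: 2118-12-10

Derivation:
-> dayspinner.stepdays(n='-93')
<- 2113-12-10
-> boxtree.carryto(s='/zibru', d='/plotrecr/snunag')
<- ok
-> boxtree.scanf(p='/troflo')
<- []
-> dayspinner.yearhop(n='5')
<- 2118-12-10
-> dayspinner.markday(d='2221-02-07')
<- 2221-02-07
-> boxtree.openup(p='/poplara')
<- crawo
-> dayspinner.dayname()
<- Wednesday


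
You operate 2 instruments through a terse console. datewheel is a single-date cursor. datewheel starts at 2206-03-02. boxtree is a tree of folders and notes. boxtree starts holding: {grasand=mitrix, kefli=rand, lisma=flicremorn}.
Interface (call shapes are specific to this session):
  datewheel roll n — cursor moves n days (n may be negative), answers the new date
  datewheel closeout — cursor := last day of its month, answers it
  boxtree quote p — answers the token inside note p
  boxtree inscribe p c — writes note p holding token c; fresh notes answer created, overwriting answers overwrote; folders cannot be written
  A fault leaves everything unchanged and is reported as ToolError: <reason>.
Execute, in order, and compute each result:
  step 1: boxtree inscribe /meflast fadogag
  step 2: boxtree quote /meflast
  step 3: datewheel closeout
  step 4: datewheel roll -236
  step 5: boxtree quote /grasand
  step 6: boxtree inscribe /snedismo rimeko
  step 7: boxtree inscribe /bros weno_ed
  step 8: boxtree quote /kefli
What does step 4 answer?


Then boxtree inscribe(p→/meflast, c→fadogag), and get created.
I run boxtree quote(p→/meflast), and observe fadogag.
Then datewheel closeout(), and observe 2206-03-31.
Next I call datewheel roll(n→-236), yielding 2205-08-07.
I try boxtree quote(p→/grasand): mitrix.
I use boxtree inscribe(p→/snedismo, c→rimeko), and see created.
Then boxtree inscribe(p→/bros, c→weno_ed), and observe created.
Now I run boxtree quote(p→/kefli), giving rand.

Answer: 2205-08-07


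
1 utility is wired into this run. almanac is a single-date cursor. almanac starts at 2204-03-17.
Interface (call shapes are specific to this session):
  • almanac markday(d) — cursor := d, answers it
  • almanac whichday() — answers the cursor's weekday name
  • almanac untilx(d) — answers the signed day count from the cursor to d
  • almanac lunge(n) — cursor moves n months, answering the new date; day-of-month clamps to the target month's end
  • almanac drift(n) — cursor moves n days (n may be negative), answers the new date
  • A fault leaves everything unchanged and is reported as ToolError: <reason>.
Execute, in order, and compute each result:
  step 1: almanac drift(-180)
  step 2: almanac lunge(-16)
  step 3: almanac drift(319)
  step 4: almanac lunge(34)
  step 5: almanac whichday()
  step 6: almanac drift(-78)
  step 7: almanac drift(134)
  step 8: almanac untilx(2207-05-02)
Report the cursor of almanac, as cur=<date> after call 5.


I run almanac drift with n='-180', → 2203-09-19.
Now I run almanac lunge with n='-16', and get 2202-05-19.
Now I run almanac drift with n='319', → 2203-04-03.
I try almanac lunge with n='34', → 2206-02-03.
Calling almanac whichday: Monday.
I invoke almanac drift with n='-78', and see 2205-11-17.
Then almanac drift with n='134', — result: 2206-03-31.
I use almanac untilx with d='2207-05-02': 397.

Answer: cur=2206-02-03


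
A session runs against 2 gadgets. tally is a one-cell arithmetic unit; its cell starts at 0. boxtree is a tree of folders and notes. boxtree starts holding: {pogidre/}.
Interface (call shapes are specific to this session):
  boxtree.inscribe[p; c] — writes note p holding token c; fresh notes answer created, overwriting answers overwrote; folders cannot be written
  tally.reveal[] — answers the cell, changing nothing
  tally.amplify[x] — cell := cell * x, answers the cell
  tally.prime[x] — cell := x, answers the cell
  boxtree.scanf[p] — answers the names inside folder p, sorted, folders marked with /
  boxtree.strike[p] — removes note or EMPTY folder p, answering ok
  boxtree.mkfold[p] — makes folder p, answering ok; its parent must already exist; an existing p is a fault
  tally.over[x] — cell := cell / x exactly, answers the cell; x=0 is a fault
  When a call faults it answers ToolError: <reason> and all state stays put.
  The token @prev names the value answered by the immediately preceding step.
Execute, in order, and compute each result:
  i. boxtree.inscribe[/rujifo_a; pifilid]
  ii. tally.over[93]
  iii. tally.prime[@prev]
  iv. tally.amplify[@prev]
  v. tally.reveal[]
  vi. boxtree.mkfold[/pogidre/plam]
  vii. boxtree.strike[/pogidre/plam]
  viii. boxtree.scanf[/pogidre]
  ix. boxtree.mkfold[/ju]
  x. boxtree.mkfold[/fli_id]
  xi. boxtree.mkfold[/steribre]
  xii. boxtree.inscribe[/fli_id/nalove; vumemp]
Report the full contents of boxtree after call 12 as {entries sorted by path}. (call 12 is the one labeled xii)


-> boxtree.inscribe(p: /rujifo_a, c: pifilid)
<- created
-> tally.over(x: 93)
<- 0
-> tally.prime(x: @prev)
<- 0
-> tally.amplify(x: @prev)
<- 0
-> tally.reveal()
<- 0
-> boxtree.mkfold(p: /pogidre/plam)
<- ok
-> boxtree.strike(p: /pogidre/plam)
<- ok
-> boxtree.scanf(p: /pogidre)
<- []
-> boxtree.mkfold(p: /ju)
<- ok
-> boxtree.mkfold(p: /fli_id)
<- ok
-> boxtree.mkfold(p: /steribre)
<- ok
-> boxtree.inscribe(p: /fli_id/nalove, c: vumemp)
<- created

Answer: {fli_id/, fli_id/nalove=vumemp, ju/, pogidre/, rujifo_a=pifilid, steribre/}


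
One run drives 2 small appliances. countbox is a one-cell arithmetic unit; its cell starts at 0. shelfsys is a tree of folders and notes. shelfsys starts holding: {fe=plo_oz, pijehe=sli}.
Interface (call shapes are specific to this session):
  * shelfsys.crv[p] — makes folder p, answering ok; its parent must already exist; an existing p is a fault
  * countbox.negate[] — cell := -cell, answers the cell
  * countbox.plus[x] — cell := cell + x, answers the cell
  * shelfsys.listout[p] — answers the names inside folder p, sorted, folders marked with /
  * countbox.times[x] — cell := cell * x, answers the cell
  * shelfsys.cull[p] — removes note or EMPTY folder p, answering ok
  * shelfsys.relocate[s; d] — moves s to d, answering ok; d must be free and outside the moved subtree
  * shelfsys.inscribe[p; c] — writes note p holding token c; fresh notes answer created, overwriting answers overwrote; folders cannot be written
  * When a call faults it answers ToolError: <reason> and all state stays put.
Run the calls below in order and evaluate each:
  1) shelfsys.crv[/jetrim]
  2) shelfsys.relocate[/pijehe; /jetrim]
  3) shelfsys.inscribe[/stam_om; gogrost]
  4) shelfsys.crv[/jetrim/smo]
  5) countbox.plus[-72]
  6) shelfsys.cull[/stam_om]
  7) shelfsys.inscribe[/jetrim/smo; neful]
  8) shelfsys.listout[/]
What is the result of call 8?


% 1. shelfsys.crv(p→/jetrim) == ok
% 2. shelfsys.relocate(s→/pijehe, d→/jetrim) == ToolError: exists
% 3. shelfsys.inscribe(p→/stam_om, c→gogrost) == created
% 4. shelfsys.crv(p→/jetrim/smo) == ok
% 5. countbox.plus(x→-72) == -72
% 6. shelfsys.cull(p→/stam_om) == ok
% 7. shelfsys.inscribe(p→/jetrim/smo, c→neful) == ToolError: is a directory
% 8. shelfsys.listout(p→/) == [fe, jetrim/, pijehe]

Answer: [fe, jetrim/, pijehe]


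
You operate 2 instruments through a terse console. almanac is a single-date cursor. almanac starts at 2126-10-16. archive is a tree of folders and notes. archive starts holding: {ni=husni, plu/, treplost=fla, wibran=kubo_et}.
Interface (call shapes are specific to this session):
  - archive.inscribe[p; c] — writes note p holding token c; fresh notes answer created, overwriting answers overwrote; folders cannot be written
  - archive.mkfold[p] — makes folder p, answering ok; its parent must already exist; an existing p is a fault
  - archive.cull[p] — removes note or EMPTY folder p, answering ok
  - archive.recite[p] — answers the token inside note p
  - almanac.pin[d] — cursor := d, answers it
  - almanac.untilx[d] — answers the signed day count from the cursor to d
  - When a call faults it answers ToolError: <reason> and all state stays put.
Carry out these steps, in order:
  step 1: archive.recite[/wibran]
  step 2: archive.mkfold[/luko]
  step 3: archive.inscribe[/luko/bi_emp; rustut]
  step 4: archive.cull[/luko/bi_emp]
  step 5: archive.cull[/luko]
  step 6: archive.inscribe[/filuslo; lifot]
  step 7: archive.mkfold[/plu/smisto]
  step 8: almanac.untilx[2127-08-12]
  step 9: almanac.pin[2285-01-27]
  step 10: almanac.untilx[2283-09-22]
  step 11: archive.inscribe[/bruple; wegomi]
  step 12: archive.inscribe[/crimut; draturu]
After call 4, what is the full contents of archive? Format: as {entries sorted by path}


Answer: {luko/, ni=husni, plu/, treplost=fla, wibran=kubo_et}

Derivation:
Then archive.recite(p: /wibran), yielding kubo_et.
Now I run archive.mkfold(p: /luko): ok.
I call archive.inscribe(p: /luko/bi_emp, c: rustut), — result: created.
Now I run archive.cull(p: /luko/bi_emp), which returns ok.
Next I call archive.cull(p: /luko): ok.
Calling archive.inscribe(p: /filuslo, c: lifot), and observe created.
I use archive.mkfold(p: /plu/smisto), — result: ok.
I try almanac.untilx(d: 2127-08-12), giving 300.
I use almanac.pin(d: 2285-01-27), which returns 2285-01-27.
I run almanac.untilx(d: 2283-09-22), yielding -493.
Then archive.inscribe(p: /bruple, c: wegomi), and see created.
I try archive.inscribe(p: /crimut, c: draturu), and see created.


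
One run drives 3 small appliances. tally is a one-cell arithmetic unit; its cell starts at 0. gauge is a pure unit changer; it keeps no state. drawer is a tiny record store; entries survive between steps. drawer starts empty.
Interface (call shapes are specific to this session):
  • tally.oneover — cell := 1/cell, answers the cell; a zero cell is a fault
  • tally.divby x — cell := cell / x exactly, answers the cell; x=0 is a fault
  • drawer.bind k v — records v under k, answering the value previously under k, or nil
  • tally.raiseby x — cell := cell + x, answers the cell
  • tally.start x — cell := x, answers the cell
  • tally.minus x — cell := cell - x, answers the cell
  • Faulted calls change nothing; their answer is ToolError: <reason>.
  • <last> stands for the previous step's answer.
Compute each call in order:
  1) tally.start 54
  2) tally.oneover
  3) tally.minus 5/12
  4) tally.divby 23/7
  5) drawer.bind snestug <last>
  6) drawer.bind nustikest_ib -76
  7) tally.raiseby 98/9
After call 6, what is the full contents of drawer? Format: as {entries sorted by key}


Answer: {nustikest_ib=-76, snestug=-301/2484}

Derivation:
→ tally.start(x: 54)
← 54
→ tally.oneover()
← 1/54
→ tally.minus(x: 5/12)
← -43/108
→ tally.divby(x: 23/7)
← -301/2484
→ drawer.bind(k: snestug, v: <last>)
← nil
→ drawer.bind(k: nustikest_ib, v: -76)
← nil
→ tally.raiseby(x: 98/9)
← 26747/2484


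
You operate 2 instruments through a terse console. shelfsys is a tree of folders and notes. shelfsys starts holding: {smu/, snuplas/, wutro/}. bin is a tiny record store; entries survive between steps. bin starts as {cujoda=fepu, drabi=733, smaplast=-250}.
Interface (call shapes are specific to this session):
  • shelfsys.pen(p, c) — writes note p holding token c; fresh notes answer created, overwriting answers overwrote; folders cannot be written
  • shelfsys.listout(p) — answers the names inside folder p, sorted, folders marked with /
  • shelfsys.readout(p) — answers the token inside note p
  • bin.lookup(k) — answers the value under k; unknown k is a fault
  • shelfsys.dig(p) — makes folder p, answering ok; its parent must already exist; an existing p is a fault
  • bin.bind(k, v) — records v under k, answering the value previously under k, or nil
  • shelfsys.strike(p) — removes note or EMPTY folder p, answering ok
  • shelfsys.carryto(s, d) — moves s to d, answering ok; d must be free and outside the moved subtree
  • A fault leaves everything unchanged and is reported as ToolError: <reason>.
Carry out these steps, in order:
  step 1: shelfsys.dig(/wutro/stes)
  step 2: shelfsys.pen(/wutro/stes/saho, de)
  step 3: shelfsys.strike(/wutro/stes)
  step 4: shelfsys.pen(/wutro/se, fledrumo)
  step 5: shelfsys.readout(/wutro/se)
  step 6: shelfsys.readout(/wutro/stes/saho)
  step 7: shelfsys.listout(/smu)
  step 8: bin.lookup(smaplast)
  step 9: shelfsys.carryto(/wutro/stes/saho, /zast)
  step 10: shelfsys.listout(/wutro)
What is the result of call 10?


Answer: [se, stes/]

Derivation:
-- 1. dig(p='/wutro/stes') ~> ok
-- 2. pen(p='/wutro/stes/saho', c='de') ~> created
-- 3. strike(p='/wutro/stes') ~> ToolError: not empty
-- 4. pen(p='/wutro/se', c='fledrumo') ~> created
-- 5. readout(p='/wutro/se') ~> fledrumo
-- 6. readout(p='/wutro/stes/saho') ~> de
-- 7. listout(p='/smu') ~> []
-- 8. lookup(k='smaplast') ~> -250
-- 9. carryto(s='/wutro/stes/saho', d='/zast') ~> ok
-- 10. listout(p='/wutro') ~> [se, stes/]
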